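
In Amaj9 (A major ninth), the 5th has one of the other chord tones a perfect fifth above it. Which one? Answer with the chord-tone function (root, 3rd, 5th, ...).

A major ninth: A-C#-E-G#-B.
The 5th is E. A perfect fifth above E is B.
B is the chord's 9th.

9th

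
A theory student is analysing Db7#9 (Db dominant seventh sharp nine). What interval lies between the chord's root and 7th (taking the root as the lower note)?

The chord tones of Db7#9 are Db–F–Ab–Cb–E.
Root = Db; 7th = Cb.
Db up to Cb is 10 semitones, a half step narrower than a major seventh, so the interval is minor.

minor 7th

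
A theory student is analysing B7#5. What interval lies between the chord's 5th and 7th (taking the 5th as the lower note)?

diminished 3rd

The chord tones of Baug7 (B augmented seventh) are B–D#–F##–A.
5th = F##; 7th = A.
From F## to A: 2 semitones over a third = diminished.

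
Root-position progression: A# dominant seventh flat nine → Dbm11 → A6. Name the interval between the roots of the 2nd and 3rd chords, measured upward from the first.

The roots are Db and A.
Db up to A is 8 semitones, a half step wider than a perfect fifth, so the interval is augmented.

A5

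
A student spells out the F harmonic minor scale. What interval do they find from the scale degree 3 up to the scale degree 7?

augmented fifth

F harmonic minor: F G Ab Bb C Db E.
The scale degree 3 is Ab and the 7th scale degree is E.
From Ab to E: 8 semitones over a fifth = augmented.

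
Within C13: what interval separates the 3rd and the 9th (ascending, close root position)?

minor seventh

The chord tones of C dominant thirteenth are C-E-G-B♭-D-A.
3rd = E; 9th = D.
E up to D is 10 semitones, a half step narrower than a major seventh, so the interval is minor.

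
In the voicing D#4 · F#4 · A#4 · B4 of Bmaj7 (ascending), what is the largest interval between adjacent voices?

Adjacent intervals: D#4→F#4 = minor third; F#4→A#4 = major third; A#4→B4 = minor second.
The largest is F#4 to A#4, a major third (4 semitones).

major third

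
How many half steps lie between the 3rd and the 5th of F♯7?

3

Spelling the chord: F♯–A♯–C♯–E.
A♯ to C♯ is a minor third: 3 semitones.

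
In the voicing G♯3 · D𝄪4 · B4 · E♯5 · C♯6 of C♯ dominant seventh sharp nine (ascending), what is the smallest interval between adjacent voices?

augmented fourth

Adjacent intervals: G♯3→D𝄪4 = augmented fifth; D𝄪4→B4 = diminished sixth; B4→E♯5 = augmented fourth; E♯5→C♯6 = minor sixth.
The smallest is B4 to E♯5, an augmented fourth (6 semitones).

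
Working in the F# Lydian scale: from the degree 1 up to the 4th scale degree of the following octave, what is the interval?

The scale runs F# G# A# B# C# D# E#.
Degree 1 = F#; degree 4 (up an octave) = B#.
F# up to B# is 18 semitones, a half step wider than a perfect eleventh, so the interval is augmented.

augmented eleventh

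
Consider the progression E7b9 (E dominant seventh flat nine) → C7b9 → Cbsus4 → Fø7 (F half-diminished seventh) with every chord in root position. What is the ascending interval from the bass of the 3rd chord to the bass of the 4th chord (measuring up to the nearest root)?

The roots are Cb and F.
Cb up to F is 6 semitones, a half step wider than a perfect fourth, so the interval is augmented.

augmented fourth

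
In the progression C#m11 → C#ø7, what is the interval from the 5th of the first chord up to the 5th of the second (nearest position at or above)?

C#m11 has G# as its 5th, and C#ø7 has G as its 5th.
G# up to G is 11 semitones, a half step narrower than a perfect octave, so the interval is diminished.

diminished 8th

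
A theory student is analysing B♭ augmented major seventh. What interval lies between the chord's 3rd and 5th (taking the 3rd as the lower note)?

Spelling the chord: B♭–D–F♯–A.
The 3rd is D and the 5th is F♯.
Counting 3 letters and 4 half steps from D gives a major third.

major third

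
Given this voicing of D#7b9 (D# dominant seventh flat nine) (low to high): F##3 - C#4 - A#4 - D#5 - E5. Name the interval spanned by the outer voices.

diminished fourteenth

The outer voices are F##3 and E5.
14 letter names make it a fourteenth; at 21 semitones (a whole step narrower than major) the quality is diminished.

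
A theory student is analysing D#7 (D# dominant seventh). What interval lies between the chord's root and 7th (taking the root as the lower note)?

D# dominant seventh: D#, F##, A#, C#.
Root = D#; 7th = C#.
From D# to C#: 10 semitones over a seventh = minor.

minor seventh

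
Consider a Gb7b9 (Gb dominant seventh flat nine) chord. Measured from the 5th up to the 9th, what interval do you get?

d5

Gb7b9 (Gb dominant seventh flat nine) is spelled Gb–Bb–Db–Fb–Abb.
5th = Db; 9th = Abb.
5 letter names make it a fifth; at 6 semitones (a half step narrower than perfect) the quality is diminished.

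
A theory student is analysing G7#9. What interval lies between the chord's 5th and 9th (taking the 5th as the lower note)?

augmented fifth

The chord tones of G7#9 are G B D F A#.
That puts D below A#.
From D to A#: 8 semitones over a fifth = augmented.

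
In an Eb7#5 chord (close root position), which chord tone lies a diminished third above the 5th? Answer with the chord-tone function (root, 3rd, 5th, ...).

Spelling the chord: Eb–G–B–Db.
The 5th is B. A diminished third above B is Db.
Db is the chord's 7th.

7th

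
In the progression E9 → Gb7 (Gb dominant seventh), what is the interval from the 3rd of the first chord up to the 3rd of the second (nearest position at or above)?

E9 has G# as its 3rd, and Gb7 (Gb dominant seventh) has Bb as its 3rd.
G# up to Bb is 2 semitones, a whole step narrower than a major third, so the interval is diminished.

diminished third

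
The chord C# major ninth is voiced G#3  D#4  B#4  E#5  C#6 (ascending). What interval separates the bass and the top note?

perfect 18th

The outer voices are G#3 and C#6.
From G# to C# is 29 semitones, exactly the perfect 18th.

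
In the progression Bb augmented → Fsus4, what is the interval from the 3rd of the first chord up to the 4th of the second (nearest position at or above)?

minor sixth

Bb augmented has D as its 3rd, and Fsus4 has Bb as its 4th.
D up to Bb is 8 semitones, a half step narrower than a major sixth, so the interval is minor.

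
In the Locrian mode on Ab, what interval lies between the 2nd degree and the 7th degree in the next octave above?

The scale runs Ab Bbb Cb Db Ebb Fb Gb.
The 2nd degree is Bbb and the degree 7 (up an octave) is Gb.
Counting 13 letters and 21 half steps from Bbb gives a major thirteenth.

major thirteenth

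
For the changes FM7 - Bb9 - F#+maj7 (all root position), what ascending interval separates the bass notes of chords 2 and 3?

augmented fifth

The roots are Bb and F#.
Bb up to F# is 8 semitones, a half step wider than a perfect fifth, so the interval is augmented.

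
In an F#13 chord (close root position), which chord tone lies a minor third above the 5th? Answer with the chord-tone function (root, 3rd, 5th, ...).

Spelling the chord: F#–A#–C#–E–G#–D#.
The 5th is C#. A minor third above C# is E.
E is the chord's 7th.

7th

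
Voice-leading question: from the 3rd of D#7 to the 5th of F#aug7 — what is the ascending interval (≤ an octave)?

perfect fifth

D#7 has F## as its 3rd, and F#aug7 has C## as its 5th.
From F## to C## is 7 semitones, exactly the perfect fifth.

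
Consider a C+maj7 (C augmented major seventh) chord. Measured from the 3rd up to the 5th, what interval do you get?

Spelling the chord: C-E-G#-B.
3rd = E; 5th = G#.
Counting 3 letters and 4 half steps from E gives a major third.

M3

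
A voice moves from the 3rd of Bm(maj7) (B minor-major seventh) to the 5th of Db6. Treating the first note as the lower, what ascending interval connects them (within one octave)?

The 3rd of Bm(maj7) (B minor-major seventh) is D; the 5th of Db6 is Ab.
5 letter names make it a fifth; at 6 semitones (a half step narrower than perfect) the quality is diminished.

diminished 5th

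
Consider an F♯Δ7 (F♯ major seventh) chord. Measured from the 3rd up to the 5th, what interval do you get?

The chord tones of F♯maj7 (F♯ major seventh) are F♯ A♯ C♯ E♯.
So we need the interval from A♯ up to C♯.
3 letter names make it a third; at 3 semitones (a half step narrower than major) the quality is minor.

minor 3rd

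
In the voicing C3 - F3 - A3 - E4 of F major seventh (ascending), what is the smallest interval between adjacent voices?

Adjacent intervals: C3→F3 = perfect fourth; F3→A3 = major third; A3→E4 = perfect fifth.
The smallest is F3 to A3, a major third (4 semitones).

major 3rd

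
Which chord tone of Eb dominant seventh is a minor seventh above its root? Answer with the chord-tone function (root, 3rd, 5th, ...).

Eb dominant seventh is spelled Eb, G, Bb, Db.
The root is Eb. A minor seventh above Eb is Db.
Db is the chord's 7th.

7th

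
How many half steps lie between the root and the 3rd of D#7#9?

D#7#9: D#, F##, A#, C#, E##.
D# to F## is a major third: 4 semitones.

4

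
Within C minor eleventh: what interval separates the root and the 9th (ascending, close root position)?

major ninth

Spelling the chord: C–Eb–G–Bb–D–F.
Root = C; 9th = D.
C up to D spans 9 letter names and 14 semitones — a major ninth.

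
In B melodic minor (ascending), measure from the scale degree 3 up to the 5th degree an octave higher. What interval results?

major 10th

Spelling B melodic minor (ascending): B C♯ D E F♯ G♯ A♯.
The scale degree 3 is D and the 5th scale degree (up an octave) is F♯.
D up to F♯ spans 10 letter names and 16 semitones — a major tenth.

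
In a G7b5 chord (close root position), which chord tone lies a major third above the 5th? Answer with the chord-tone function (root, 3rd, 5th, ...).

7th

Spelling the chord: G–B–Db–F.
The 5th is Db. A major third above Db is F.
F is the chord's 7th.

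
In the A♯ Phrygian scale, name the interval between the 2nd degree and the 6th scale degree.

perfect 5th

Spelling the A♯ Phrygian scale: A♯ B C♯ D♯ E♯ F♯ G♯.
2nd degree = B; 6th degree = F♯.
Counting 5 letters and 7 half steps from B gives a perfect fifth.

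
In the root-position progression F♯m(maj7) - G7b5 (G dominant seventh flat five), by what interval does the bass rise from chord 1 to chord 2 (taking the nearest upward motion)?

The roots are F♯ and G.
F♯ up to G is 1 semitone, a half step narrower than a major second, so the interval is minor.

m2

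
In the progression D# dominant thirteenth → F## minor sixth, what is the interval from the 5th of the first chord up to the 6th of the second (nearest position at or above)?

D# dominant thirteenth has A# as its 5th, and F## minor sixth has D## as its 6th.
From A# to D##: 6 semitones over a fourth = augmented.

augmented fourth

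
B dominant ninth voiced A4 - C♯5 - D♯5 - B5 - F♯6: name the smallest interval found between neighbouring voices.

Adjacent intervals: A4→C♯5 = major third; C♯5→D♯5 = major second; D♯5→B5 = minor sixth; B5→F♯6 = perfect fifth.
The smallest is C♯5 to D♯5, a major second (2 semitones).

major second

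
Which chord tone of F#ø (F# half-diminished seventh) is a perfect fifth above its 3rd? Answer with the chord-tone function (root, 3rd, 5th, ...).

F#m7b5 (F# half-diminished seventh) is spelled F#–A–C–E.
The 3rd is A. A perfect fifth above A is E.
E is the chord's 7th.

7th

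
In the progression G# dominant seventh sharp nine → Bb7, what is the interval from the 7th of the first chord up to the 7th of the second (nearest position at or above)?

diminished 3rd

G# dominant seventh sharp nine has F# as its 7th, and Bb7 has Ab as its 7th.
F# up to Ab is 2 semitones, a whole step narrower than a major third, so the interval is diminished.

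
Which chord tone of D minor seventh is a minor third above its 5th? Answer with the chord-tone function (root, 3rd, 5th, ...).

D-7 (D minor seventh) is spelled D, F, A, C.
The 5th is A. A minor third above A is C.
C is the chord's 7th.

7th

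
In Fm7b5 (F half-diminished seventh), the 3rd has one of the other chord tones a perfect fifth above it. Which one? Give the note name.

Eb

Fm7b5 (F half-diminished seventh): F-Ab-Cb-Eb.
The 3rd is Ab. A perfect fifth above Ab is Eb.
Eb is the chord's 7th.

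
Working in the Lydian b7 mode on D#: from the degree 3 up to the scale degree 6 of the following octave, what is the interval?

Spelling the Lydian b7 mode on D#: D# E# F## G## A# B# C#.
Degree 3 = F##; 6th scale degree (up an octave) = B#.
From F## to B# is 17 semitones, exactly the perfect eleventh.

perfect eleventh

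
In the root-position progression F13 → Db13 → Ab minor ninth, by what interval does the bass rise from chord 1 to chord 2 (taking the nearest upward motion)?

The roots are F and Db.
From F to Db: 8 semitones over a sixth = minor.

minor sixth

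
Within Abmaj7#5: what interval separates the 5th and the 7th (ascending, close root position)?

The chord tones of Ab augmented major seventh are Ab, C, E, G.
That puts E below G.
3 letter names make it a third; at 3 semitones (a half step narrower than major) the quality is minor.

minor third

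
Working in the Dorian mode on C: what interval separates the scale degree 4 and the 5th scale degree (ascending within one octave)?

major second

C dorian: C D Eb F G A Bb.
The scale degree 4 is F and the 5th scale degree is G.
F up to G spans 2 letter names and 2 semitones — a major second.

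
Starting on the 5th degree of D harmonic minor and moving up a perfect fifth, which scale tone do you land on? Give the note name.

E

The scale is D E F G A B♭ C♯.
The 5th degree is A; a perfect fifth above that is E — scale degree 2.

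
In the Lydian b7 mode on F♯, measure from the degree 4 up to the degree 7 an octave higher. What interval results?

Spelling the Lydian b7 mode on F♯: F♯ G♯ A♯ B♯ C♯ D♯ E.
The degree 4 is B♯ and the 7th degree (up an octave) is E.
B♯ up to E is 16 semitones, a half step narrower than a perfect eleventh, so the interval is diminished.

d11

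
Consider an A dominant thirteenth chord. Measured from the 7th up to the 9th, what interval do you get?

A dominant thirteenth is spelled A–C#–E–G–B–F#.
So we need the interval from G up to B.
Counting 3 letters and 4 half steps from G gives a major third.

major 3rd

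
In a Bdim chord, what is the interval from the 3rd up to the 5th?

Spelling the chord: B, D, F.
That puts D below F.
D up to F is 3 semitones, a half step narrower than a major third, so the interval is minor.

minor 3rd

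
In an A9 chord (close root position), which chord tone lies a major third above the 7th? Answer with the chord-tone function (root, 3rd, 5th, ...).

9th

A9: A-C♯-E-G-B.
The 7th is G. A major third above G is B.
B is the chord's 9th.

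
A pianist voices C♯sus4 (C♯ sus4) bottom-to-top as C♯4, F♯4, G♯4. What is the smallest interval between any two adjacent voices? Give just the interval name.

Adjacent intervals: C♯4→F♯4 = perfect fourth; F♯4→G♯4 = major second.
The smallest is F♯4 to G♯4, a major second (2 semitones).

major 2nd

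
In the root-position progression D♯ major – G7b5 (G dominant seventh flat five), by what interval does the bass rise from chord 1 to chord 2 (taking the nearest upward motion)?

The roots are D♯ and G.
4 letter names make it a fourth; at 4 semitones (a half step narrower than perfect) the quality is diminished.

diminished fourth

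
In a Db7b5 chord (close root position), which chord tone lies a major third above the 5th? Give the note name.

Db7b5 is spelled Db F Abb Cb.
The 5th is Abb. A major third above Abb is Cb.
Cb is the chord's 7th.

Cb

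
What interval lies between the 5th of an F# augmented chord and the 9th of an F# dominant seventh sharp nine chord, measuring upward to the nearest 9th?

F# augmented has C## as its 5th, and F# dominant seventh sharp nine has G## as its 9th.
C## up to G## spans 5 letter names and 7 semitones — a perfect fifth.

perfect fifth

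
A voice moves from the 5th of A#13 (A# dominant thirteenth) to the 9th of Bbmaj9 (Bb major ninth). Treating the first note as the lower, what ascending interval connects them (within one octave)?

The 5th of A#13 (A# dominant thirteenth) is E#; the 9th of Bbmaj9 (Bb major ninth) is C.
6 letter names make it a sixth; at 7 semitones (a whole step narrower than major) the quality is diminished.

diminished sixth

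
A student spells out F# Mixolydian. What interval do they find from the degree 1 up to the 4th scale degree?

F# mixolydian: F# G# A# B C# D# E.
So we need the interval from F# up to B.
Counting 4 letters and 5 half steps from F# gives a perfect fourth.

perfect fourth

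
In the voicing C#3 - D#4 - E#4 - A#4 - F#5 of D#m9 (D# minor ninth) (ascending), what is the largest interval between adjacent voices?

major ninth

Adjacent intervals: C#3→D#4 = major ninth; D#4→E#4 = major second; E#4→A#4 = perfect fourth; A#4→F#5 = minor sixth.
The largest is C#3 to D#4, a major ninth (14 semitones).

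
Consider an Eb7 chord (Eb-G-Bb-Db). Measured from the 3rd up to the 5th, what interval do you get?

minor third

That puts G below Bb.
G up to Bb is 3 semitones, a half step narrower than a major third, so the interval is minor.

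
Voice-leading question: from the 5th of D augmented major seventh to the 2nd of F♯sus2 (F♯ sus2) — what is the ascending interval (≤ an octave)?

m7

D augmented major seventh has A♯ as its 5th, and F♯sus2 (F♯ sus2) has G♯ as its 2nd.
From A♯ to G♯: 10 semitones over a seventh = minor.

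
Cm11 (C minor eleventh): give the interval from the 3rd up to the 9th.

The chord tones of Cm11 are C–Eb–G–Bb–D–F.
So we need the interval from Eb up to D.
From Eb to D is 11 semitones, exactly the major seventh.

M7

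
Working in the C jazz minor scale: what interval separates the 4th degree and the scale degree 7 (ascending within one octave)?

augmented fourth

The scale runs C D Eb F G A B.
That puts F below B.
F up to B is 6 semitones, a half step wider than a perfect fourth, so the interval is augmented.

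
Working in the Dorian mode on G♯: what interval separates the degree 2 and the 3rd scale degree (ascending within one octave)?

minor 2nd

Spelling the Dorian mode on G♯: G♯ A♯ B C♯ D♯ E♯ F♯.
So we need the interval from A♯ up to B.
A♯ up to B is 1 semitone, a half step narrower than a major second, so the interval is minor.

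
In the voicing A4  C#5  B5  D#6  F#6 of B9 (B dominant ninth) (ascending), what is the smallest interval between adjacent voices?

minor third

Adjacent intervals: A4→C#5 = major third; C#5→B5 = minor seventh; B5→D#6 = major third; D#6→F#6 = minor third.
The smallest is D#6 to F#6, a minor third (3 semitones).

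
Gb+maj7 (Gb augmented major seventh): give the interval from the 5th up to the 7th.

minor third

Gb+maj7 is spelled Gb-Bb-D-F.
That puts D below F.
From D to F: 3 semitones over a third = minor.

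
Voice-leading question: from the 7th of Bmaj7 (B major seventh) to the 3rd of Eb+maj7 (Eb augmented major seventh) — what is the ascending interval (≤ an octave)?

diminished seventh

The 7th of Bmaj7 (B major seventh) is A#; the 3rd of Eb+maj7 (Eb augmented major seventh) is G.
7 letter names make it a seventh; at 9 semitones (a whole step narrower than major) the quality is diminished.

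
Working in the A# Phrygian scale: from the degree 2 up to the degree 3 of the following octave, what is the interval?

M9

A# phrygian: A# B C# D# E# F# G#.
The degree 2 is B and the 3rd degree (up an octave) is C#.
B up to C# spans 9 letter names and 14 semitones — a major ninth.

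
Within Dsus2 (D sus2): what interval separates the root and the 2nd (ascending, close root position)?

major second

Dsus2 is spelled D E A.
Root = D; 2nd = E.
D up to E spans 2 letter names and 2 semitones — a major second.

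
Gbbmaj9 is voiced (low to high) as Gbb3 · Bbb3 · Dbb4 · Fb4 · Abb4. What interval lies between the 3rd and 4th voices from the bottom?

M3

Those voices are Dbb4 and Fb4.
Counting 3 letters and 4 half steps from Dbb gives a major third.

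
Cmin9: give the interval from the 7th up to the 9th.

major third

Spelling the chord: C-Eb-G-Bb-D.
So we need the interval from Bb up to D.
Bb up to D spans 3 letter names and 4 semitones — a major third.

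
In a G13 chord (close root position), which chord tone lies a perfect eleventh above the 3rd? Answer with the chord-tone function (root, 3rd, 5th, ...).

G13 (G dominant thirteenth): G-B-D-F-A-E.
The 3rd is B. A perfect eleventh above B is E.
E is the chord's 13th.

13th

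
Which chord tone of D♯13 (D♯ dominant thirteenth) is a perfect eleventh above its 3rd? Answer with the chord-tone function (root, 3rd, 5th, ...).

Spelling the chord: D♯-F𝄪-A♯-C♯-E♯-B♯.
The 3rd is F𝄪. A perfect eleventh above F𝄪 is B♯.
B♯ is the chord's 13th.

13th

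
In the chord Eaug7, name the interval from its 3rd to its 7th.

diminished 5th

E7#5: E, G#, B#, D.
The 3rd is G# and the 7th is D.
From G# to D: 6 semitones over a fifth = diminished.
This 3–7 tritone is the characteristic tension at the heart of the dominant sound.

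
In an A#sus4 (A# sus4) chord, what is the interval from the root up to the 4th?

perfect 4th

Spelling the chord: A#-D#-E#.
So we need the interval from A# up to D#.
Counting 4 letters and 5 half steps from A# gives a perfect fourth.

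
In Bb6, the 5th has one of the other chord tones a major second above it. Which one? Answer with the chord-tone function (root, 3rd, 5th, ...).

6th

The chord tones of Bb6 (Bb major sixth) are Bb–D–F–G.
The 5th is F. A major second above F is G.
G is the chord's 6th.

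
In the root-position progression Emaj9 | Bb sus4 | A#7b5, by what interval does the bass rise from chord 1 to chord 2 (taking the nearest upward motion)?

diminished fifth

The roots are E and Bb.
5 letter names make it a fifth; at 6 semitones (a half step narrower than perfect) the quality is diminished.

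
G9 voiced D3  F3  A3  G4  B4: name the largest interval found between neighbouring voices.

Adjacent intervals: D3→F3 = minor third; F3→A3 = major third; A3→G4 = minor seventh; G4→B4 = major third.
The largest is A3 to G4, a minor seventh (10 semitones).

minor seventh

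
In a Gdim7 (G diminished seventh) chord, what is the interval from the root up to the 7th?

The chord tones of G°7 (G diminished seventh) are G Bb Db Fb.
The root is G and the 7th is Fb.
From G to Fb: 9 semitones over a seventh = diminished.

diminished 7th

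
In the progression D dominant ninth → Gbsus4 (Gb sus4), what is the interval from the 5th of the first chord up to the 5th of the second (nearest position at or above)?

The 5th of D dominant ninth is A; the 5th of Gbsus4 (Gb sus4) is Db.
4 letter names make it a fourth; at 4 semitones (a half step narrower than perfect) the quality is diminished.

diminished fourth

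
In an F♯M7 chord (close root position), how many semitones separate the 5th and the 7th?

F♯maj7: F♯-A♯-C♯-E♯.
C♯ to E♯ is a major third: 4 semitones.

4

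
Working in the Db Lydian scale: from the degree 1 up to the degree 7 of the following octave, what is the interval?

The scale runs Db Eb F G Ab Bb C.
Degree 1 = Db; 7th degree (up an octave) = C.
From Db to C is 23 semitones, exactly the major fourteenth.

major fourteenth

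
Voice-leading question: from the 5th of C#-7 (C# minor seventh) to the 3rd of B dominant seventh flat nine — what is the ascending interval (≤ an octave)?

C#-7 (C# minor seventh) has G# as its 5th, and B dominant seventh flat nine has D# as its 3rd.
G# up to D# spans 5 letter names and 7 semitones — a perfect fifth.

perfect 5th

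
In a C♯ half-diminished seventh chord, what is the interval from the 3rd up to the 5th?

C♯ø (C♯ half-diminished seventh) is spelled C♯-E-G-B.
The 3rd is E and the 5th is G.
E up to G is 3 semitones, a half step narrower than a major third, so the interval is minor.

minor third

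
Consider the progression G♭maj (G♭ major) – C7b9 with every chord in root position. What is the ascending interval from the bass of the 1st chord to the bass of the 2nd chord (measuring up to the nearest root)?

augmented fourth

The roots are G♭ and C.
4 letter names make it a fourth; at 6 semitones (a half step wider than perfect) the quality is augmented.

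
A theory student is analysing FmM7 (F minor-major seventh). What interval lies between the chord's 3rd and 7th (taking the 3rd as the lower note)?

augmented 5th

FmM7 (F minor-major seventh) is spelled F Ab C E.
That puts Ab below E.
5 letter names make it a fifth; at 8 semitones (a half step wider than perfect) the quality is augmented.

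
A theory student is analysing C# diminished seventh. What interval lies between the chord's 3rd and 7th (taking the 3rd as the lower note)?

diminished 5th

C# diminished seventh is spelled C# E G Bb.
So we need the interval from E up to Bb.
5 letter names make it a fifth; at 6 semitones (a half step narrower than perfect) the quality is diminished.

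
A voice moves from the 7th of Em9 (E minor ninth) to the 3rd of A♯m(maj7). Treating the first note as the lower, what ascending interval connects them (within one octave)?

major seventh

The 7th of Em9 (E minor ninth) is D; the 3rd of A♯m(maj7) is C♯.
D up to C♯ spans 7 letter names and 11 semitones — a major seventh.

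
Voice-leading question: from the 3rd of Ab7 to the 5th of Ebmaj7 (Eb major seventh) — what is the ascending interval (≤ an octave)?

minor seventh

The 3rd of Ab7 is C; the 5th of Ebmaj7 (Eb major seventh) is Bb.
7 letter names make it a seventh; at 10 semitones (a half step narrower than major) the quality is minor.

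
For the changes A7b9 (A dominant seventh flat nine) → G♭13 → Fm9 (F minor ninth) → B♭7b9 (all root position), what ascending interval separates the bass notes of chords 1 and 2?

diminished 7th

The roots are A and G♭.
A up to G♭ is 9 semitones, a whole step narrower than a major seventh, so the interval is diminished.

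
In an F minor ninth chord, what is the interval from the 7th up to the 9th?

M3

The chord tones of Fmin9 (F minor ninth) are F Ab C Eb G.
So we need the interval from Eb up to G.
From Eb to G is 4 semitones, exactly the major third.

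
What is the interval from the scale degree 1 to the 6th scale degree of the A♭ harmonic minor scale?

minor sixth

The scale runs A♭ B♭ C♭ D♭ E♭ F♭ G.
The scale degree 1 is A♭ and the 6th degree is F♭.
6 letter names make it a sixth; at 8 semitones (a half step narrower than major) the quality is minor.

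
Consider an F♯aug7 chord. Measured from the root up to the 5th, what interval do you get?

F♯aug7 (F♯ augmented seventh): F♯ A♯ C𝄪 E.
That puts F♯ below C𝄪.
From F♯ to C𝄪: 8 semitones over a fifth = augmented.

augmented fifth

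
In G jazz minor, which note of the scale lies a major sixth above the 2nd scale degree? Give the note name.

The scale is G A B♭ C D E F♯.
The 2nd scale degree is A; a major sixth above that is F♯ — scale degree 7.

F#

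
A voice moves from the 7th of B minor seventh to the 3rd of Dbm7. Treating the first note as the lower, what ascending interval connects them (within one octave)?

The 7th of B minor seventh is A; the 3rd of Dbm7 is Fb.
6 letter names make it a sixth; at 7 semitones (a whole step narrower than major) the quality is diminished.

d6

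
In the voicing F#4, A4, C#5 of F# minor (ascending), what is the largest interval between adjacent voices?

major third

Adjacent intervals: F#4→A4 = minor third; A4→C#5 = major third.
The largest is A4 to C#5, a major third (4 semitones).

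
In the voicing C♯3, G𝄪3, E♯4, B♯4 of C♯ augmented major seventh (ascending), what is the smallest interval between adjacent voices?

Adjacent intervals: C♯3→G𝄪3 = augmented fifth; G𝄪3→E♯4 = minor sixth; E♯4→B♯4 = perfect fifth.
The smallest is E♯4 to B♯4, a perfect fifth (7 semitones).

perfect fifth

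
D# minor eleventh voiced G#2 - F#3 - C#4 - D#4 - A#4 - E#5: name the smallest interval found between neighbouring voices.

major second

Adjacent intervals: G#2→F#3 = minor seventh; F#3→C#4 = perfect fifth; C#4→D#4 = major second; D#4→A#4 = perfect fifth; A#4→E#5 = perfect fifth.
The smallest is C#4 to D#4, a major second (2 semitones).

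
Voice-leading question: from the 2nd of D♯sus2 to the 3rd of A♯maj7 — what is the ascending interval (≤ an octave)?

D♯sus2 has E♯ as its 2nd, and A♯maj7 has C𝄪 as its 3rd.
From E♯ to C𝄪 is 9 semitones, exactly the major sixth.

major sixth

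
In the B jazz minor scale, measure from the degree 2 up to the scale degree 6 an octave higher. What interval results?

B melodic minor: B C# D E F# G# A#.
That puts C# below G#.
From C# to G# is 19 semitones, exactly the perfect twelfth.

perfect twelfth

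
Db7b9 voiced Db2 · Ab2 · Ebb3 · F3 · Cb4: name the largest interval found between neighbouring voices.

Adjacent intervals: Db2→Ab2 = perfect fifth; Ab2→Ebb3 = diminished fifth; Ebb3→F3 = augmented second; F3→Cb4 = diminished fifth.
The largest is Db2 to Ab2, a perfect fifth (7 semitones).

perfect 5th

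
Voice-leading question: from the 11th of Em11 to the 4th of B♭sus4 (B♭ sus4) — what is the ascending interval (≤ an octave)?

d5

Em11 has A as its 11th, and B♭sus4 (B♭ sus4) has E♭ as its 4th.
From A to E♭: 6 semitones over a fifth = diminished.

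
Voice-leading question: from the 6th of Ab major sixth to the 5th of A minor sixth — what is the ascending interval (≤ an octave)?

major seventh

Ab major sixth has F as its 6th, and A minor sixth has E as its 5th.
Counting 7 letters and 11 half steps from F gives a major seventh.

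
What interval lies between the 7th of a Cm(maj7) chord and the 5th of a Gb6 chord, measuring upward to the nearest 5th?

diminished third

The 7th of Cm(maj7) is B; the 5th of Gb6 is Db.
3 letter names make it a third; at 2 semitones (a whole step narrower than major) the quality is diminished.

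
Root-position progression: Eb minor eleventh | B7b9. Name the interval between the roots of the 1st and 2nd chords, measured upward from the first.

augmented fifth

The roots are Eb and B.
From Eb to B: 8 semitones over a fifth = augmented.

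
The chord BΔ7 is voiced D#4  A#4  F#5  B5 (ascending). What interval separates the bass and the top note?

The outer voices are D#4 and B5.
D# up to B is 20 semitones, a half step narrower than a major thirteenth, so the interval is minor.

minor thirteenth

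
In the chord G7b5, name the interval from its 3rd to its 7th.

G dominant seventh flat five: G, B, Db, F.
That puts B below F.
B up to F is 6 semitones, a half step narrower than a perfect fifth, so the interval is diminished.

d5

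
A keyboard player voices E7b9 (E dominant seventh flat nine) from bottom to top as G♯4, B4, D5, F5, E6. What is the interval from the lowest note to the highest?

minor thirteenth

The outer voices are G♯4 and E6.
G♯ up to E is 20 semitones, a half step narrower than a major thirteenth, so the interval is minor.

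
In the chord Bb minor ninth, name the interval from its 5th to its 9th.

P5

Bbm9 (Bb minor ninth) is spelled Bb–Db–F–Ab–C.
5th = F; 9th = C.
Counting 5 letters and 7 half steps from F gives a perfect fifth.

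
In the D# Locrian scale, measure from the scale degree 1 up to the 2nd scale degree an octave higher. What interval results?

D# locrian: D# E F# G# A B C#.
So we need the interval from D# up to E.
D# up to E is 13 semitones, a half step narrower than a major ninth, so the interval is minor.

m9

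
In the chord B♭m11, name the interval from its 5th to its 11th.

Spelling the chord: B♭, D♭, F, A♭, C, E♭.
So we need the interval from F up to E♭.
F up to E♭ is 10 semitones, a half step narrower than a major seventh, so the interval is minor.

minor seventh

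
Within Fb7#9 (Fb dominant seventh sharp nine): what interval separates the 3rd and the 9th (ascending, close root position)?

major seventh

Fb7#9 (Fb dominant seventh sharp nine) is spelled Fb-Ab-Cb-Ebb-G.
The 3rd is Ab and the 9th is G.
From Ab to G is 11 semitones, exactly the major seventh.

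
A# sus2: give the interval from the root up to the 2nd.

major second

Spelling the chord: A# B# E#.
The root is A# and the 2nd is B#.
Counting 2 letters and 2 half steps from A# gives a major second.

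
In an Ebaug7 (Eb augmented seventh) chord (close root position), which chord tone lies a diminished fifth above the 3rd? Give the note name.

Db

Ebaug7 (Eb augmented seventh) is spelled Eb-G-B-Db.
The 3rd is G. A diminished fifth above G is Db.
Db is the chord's 7th.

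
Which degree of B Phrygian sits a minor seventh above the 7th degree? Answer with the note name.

The scale is B C D E F# G A.
The 7th degree is A; a minor seventh above that is G — scale degree 6.

G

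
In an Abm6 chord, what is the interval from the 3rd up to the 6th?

A4

Abmin6: Ab, Cb, Eb, F.
That puts Cb below F.
From Cb to F: 6 semitones over a fourth = augmented.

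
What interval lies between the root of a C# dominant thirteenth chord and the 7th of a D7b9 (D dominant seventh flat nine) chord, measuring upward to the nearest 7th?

diminished octave

The root of C# dominant thirteenth is C#; the 7th of D7b9 (D dominant seventh flat nine) is C.
C# up to C is 11 semitones, a half step narrower than a perfect octave, so the interval is diminished.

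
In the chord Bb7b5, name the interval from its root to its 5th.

diminished fifth

Bb7b5 is spelled Bb, D, Fb, Ab.
Root = Bb; 5th = Fb.
5 letter names make it a fifth; at 6 semitones (a half step narrower than perfect) the quality is diminished.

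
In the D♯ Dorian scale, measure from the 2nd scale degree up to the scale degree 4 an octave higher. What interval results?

minor tenth

Spelling the D♯ Dorian scale: D♯ E♯ F♯ G♯ A♯ B♯ C♯.
2nd scale degree = E♯; degree 4 (up an octave) = G♯.
E♯ up to G♯ is 15 semitones, a half step narrower than a major tenth, so the interval is minor.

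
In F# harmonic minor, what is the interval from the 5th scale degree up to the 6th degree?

minor second

Spelling F# harmonic minor: F# G# A B C# D E#.
The 5th scale degree is C# and the 6th scale degree is D.
From C# to D: 1 semitone over a second = minor.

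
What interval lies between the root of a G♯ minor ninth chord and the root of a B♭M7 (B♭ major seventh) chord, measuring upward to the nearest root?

The root of G♯ minor ninth is G♯; the root of B♭M7 (B♭ major seventh) is B♭.
3 letter names make it a third; at 2 semitones (a whole step narrower than major) the quality is diminished.

d3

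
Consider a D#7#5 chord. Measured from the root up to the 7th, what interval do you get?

The chord tones of D#7#5 are D# F## A## C#.
Root = D#; 7th = C#.
D# up to C# is 10 semitones, a half step narrower than a major seventh, so the interval is minor.

minor 7th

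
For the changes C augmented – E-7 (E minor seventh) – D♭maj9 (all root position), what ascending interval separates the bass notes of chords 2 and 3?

The roots are E and D♭.
7 letter names make it a seventh; at 9 semitones (a whole step narrower than major) the quality is diminished.

d7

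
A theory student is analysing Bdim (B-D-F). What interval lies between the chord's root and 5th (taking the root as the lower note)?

That puts B below F.
From B to F: 6 semitones over a fifth = diminished.

diminished fifth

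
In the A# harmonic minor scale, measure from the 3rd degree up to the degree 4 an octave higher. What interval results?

major ninth

The scale runs A# B# C# D# E# F# G##.
The 3rd degree is C# and the scale degree 4 (up an octave) is D#.
C# up to D# spans 9 letter names and 14 semitones — a major ninth.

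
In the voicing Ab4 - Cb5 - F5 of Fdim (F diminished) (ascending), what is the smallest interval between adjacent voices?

minor 3rd

Adjacent intervals: Ab4→Cb5 = minor third; Cb5→F5 = augmented fourth.
The smallest is Ab4 to Cb5, a minor third (3 semitones).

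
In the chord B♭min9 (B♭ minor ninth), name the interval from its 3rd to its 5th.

The chord tones of B♭m9 (B♭ minor ninth) are B♭–D♭–F–A♭–C.
So we need the interval from D♭ up to F.
From D♭ to F is 4 semitones, exactly the major third.

major third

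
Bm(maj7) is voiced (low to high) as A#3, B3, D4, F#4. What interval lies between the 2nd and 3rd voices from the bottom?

Those voices are B3 and D4.
3 letter names make it a third; at 3 semitones (a half step narrower than major) the quality is minor.

minor third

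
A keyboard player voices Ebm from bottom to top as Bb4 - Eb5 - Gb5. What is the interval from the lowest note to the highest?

m6

The outer voices are Bb4 and Gb5.
Bb up to Gb is 8 semitones, a half step narrower than a major sixth, so the interval is minor.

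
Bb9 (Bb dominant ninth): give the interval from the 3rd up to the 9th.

Bb9 is spelled Bb–D–F–Ab–C.
3rd = D; 9th = C.
From D to C: 10 semitones over a seventh = minor.

minor seventh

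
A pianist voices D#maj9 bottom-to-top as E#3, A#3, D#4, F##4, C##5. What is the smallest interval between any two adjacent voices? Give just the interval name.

Adjacent intervals: E#3→A#3 = perfect fourth; A#3→D#4 = perfect fourth; D#4→F##4 = major third; F##4→C##5 = perfect fifth.
The smallest is D#4 to F##4, a major third (4 semitones).

major third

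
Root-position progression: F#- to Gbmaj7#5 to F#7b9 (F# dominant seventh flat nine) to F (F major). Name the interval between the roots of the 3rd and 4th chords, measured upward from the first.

diminished octave

The roots are F# and F.
F# up to F is 11 semitones, a half step narrower than a perfect octave, so the interval is diminished.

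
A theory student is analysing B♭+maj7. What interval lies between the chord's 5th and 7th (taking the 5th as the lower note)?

B♭ augmented major seventh: B♭, D, F♯, A.
5th = F♯; 7th = A.
F♯ up to A is 3 semitones, a half step narrower than a major third, so the interval is minor.

minor 3rd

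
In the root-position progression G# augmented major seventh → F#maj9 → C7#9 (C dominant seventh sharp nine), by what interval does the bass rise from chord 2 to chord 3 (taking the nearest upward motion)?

d5

The roots are F# and C.
F# up to C is 6 semitones, a half step narrower than a perfect fifth, so the interval is diminished.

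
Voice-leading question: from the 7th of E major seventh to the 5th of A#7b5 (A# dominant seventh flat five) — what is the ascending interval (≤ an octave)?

E major seventh has D# as its 7th, and A#7b5 (A# dominant seventh flat five) has E as its 5th.
From D# to E: 1 semitone over a second = minor.

m2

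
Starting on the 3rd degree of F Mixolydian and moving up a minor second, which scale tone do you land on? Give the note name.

The scale is F G A Bb C D Eb.
The 3rd degree is A; a minor second above that is Bb — scale degree 4.

Bb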